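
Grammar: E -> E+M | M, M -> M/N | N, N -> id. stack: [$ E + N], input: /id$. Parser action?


'N' (not preceded by M/) is the handle for M -> N
Action: reduce (M -> N)


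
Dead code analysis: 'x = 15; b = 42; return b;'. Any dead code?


x is assigned but never read
Dead: 'x = 15'


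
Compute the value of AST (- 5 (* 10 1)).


Evaluate inner: (* 10 1) = 10
Evaluate root: (- 5 10) = -5
Result: -5


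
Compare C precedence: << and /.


'/' is multiplicative (level 10); '<<' is shift (level 8)
Higher level binds tighter
'/' has higher precedence than '<<'


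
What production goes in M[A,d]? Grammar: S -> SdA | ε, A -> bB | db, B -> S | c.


For [A, d]: 'd' ∈ FIRST(db)
Entry: A -> db


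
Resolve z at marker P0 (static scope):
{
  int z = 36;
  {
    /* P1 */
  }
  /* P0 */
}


z declared in the same block as P0
z = 36


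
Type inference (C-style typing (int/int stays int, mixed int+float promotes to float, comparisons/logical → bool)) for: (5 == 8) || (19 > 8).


Operand types: bool || bool
Rule: logical operators take bool operands and yield bool
Result type: bool


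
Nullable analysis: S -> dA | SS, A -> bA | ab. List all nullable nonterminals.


A nonterminal is nullable iff some alternative derives ε (directly, or every symbol in it is nullable)
Nullable: {}


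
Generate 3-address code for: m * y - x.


Break into single-operator statements:
t1 = m * y
t2 = t1 - x


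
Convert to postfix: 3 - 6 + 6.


Left to right (same or higher precedence on left)
Postfix: 3 6 - 6 +


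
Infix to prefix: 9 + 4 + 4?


left-to-right (same/higher precedence on left): tree is (+ (+ 9 4) 4)
Prefix: + + 9 4 4


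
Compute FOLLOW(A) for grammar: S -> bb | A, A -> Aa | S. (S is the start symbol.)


$ ∈ FOLLOW(S). For each A -> αBβ: add FIRST(β)\{ε} to FOLLOW(B); if β nullable, add FOLLOW(A).
FOLLOW(A) = {$, a}


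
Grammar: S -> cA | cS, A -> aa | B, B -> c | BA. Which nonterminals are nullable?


A nonterminal is nullable iff some alternative derives ε (directly, or every symbol in it is nullable)
Nullable: {}


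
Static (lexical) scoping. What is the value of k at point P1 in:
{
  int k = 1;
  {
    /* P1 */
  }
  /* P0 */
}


P1's block does not declare k; resolves to the enclosing declaration at depth 0
k = 1


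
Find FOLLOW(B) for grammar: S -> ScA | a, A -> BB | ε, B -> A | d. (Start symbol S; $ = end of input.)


$ ∈ FOLLOW(S). For each A -> αBβ: add FIRST(β)\{ε} to FOLLOW(B); if β nullable, add FOLLOW(A).
FOLLOW(B) = {$, c, d}


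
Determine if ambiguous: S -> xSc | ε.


balanced x^n…c^n: each string has a unique parse
Unambiguous


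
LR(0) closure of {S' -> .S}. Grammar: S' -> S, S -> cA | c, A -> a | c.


Start: S' -> .S
For each item with dot before a nonterminal B, add B -> .γ for every B-production
Closure: [S' -> .S, S -> .cA, S -> .c]


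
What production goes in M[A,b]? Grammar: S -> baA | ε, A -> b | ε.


For [A, b]: 'b' ∈ FIRST(b)
Entry: A -> b


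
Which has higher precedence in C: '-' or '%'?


'%' is multiplicative (level 10); '-' is additive (level 9)
Higher level binds tighter
'%' has higher precedence than '-'


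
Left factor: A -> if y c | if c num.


Common prefix: 'if'
Factored: A -> if A', A' -> y c | c num


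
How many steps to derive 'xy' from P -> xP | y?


Derivation: P => xP => xy
Steps: 2


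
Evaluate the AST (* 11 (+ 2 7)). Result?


Evaluate inner: (+ 2 7) = 9
Evaluate root: (* 11 9) = 99
Result: 99


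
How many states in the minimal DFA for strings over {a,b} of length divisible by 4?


Track length mod 4: states 0..3, accept at 0
Minimal DFA: 4 states


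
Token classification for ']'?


Pattern: delimiter/punctuation
Type: PUNCTUATION


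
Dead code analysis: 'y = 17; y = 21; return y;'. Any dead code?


first assignment to y is overwritten before any read
Dead: 'y = 17'


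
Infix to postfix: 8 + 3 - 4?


Left to right (same or higher precedence on left)
Postfix: 8 3 + 4 -


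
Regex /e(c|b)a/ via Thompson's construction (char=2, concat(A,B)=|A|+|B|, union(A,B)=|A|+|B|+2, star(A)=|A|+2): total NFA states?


Syntax tree has 4 char leaf(s), 1 union(s), 0 star(s)
chars contribute 4×2 = 8; each union adds +2; each star adds +2
Total: 8 + 2 + 0 = 10 states


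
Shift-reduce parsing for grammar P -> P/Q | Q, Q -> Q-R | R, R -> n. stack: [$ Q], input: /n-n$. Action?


lookahead ∉ {-} so Q won't extend; reduce P -> Q
Action: reduce (P -> Q)


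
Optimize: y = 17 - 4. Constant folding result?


17 - 4 = 13 at compile time
Optimized: y = 13


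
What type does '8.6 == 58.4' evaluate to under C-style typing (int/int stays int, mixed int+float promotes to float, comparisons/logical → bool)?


Operand types: float == float
Rule: comparison yields bool
Result type: bool


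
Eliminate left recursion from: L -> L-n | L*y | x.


Left-recursive alternatives: L-n, L*y; non-recursive: x
Introduce L': L -> xL', L' -> -nL' | *yL' | ε


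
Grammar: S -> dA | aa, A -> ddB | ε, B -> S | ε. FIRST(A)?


Per alternative of A: FIRST(ddB) = {d}; FIRST(ε) = {ε}
FIRST(A) = {d, ε}


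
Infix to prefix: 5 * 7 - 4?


left-to-right (same/higher precedence on left): tree is (- (* 5 7) 4)
Prefix: - * 5 7 4


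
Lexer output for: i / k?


Scan left to right, longest-match per lexeme
Tokens: ID(i), OP(/), ID(k)


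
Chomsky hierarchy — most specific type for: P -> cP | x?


Right-linear: every RHS is a terminal or a terminal followed by one nonterminal
Classification: Type 3 (Regular)


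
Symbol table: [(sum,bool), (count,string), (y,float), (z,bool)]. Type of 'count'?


Lookup 'count' → type string


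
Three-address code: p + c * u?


Break into single-operator statements:
t1 = c * u
t2 = p + t1


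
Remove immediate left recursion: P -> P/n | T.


Left-recursive alternatives: P/n; non-recursive: T
Introduce P': P -> TP', P' -> /nP' | ε


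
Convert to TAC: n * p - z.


Break into single-operator statements:
t1 = n * p
t2 = t1 - z


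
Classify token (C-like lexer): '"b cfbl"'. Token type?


Pattern: double-quoted sequence
Type: STRING_LITERAL


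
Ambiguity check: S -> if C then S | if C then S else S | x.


dangling else: 'if C then if C then x else x' parses two ways
Ambiguous


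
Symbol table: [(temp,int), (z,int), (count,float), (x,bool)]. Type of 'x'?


Lookup 'x' → type bool


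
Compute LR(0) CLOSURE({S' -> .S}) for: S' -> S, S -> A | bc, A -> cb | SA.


Start: S' -> .S
For each item with dot before a nonterminal B, add B -> .γ for every B-production
Closure: [S' -> .S, S -> .A, S -> .bc, A -> .cb, A -> .SA]


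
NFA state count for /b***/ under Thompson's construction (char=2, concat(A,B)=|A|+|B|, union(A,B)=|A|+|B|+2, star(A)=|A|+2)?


Syntax tree has 1 char leaf(s), 0 union(s), 3 star(s)
chars contribute 1×2 = 2; each union adds +2; each star adds +2
Total: 2 + 0 + 6 = 8 states


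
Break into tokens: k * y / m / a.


Scan left to right, longest-match per lexeme
Tokens: ID(k), OP(*), ID(y), OP(/), ID(m), OP(/), ID(a)


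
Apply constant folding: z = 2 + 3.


2 + 3 = 5 at compile time
Optimized: z = 5


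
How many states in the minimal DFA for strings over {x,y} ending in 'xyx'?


Track the longest suffix of input matching a prefix of 'xyx': 4 classes (prefixes of length 0..3)
Minimal DFA: 4 states


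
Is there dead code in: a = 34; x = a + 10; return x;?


a is read by x's definition; x is returned
No dead code


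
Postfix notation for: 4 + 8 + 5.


Left to right (same or higher precedence on left)
Postfix: 4 8 + 5 +


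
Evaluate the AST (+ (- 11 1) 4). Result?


Evaluate inner: (- 11 1) = 10
Evaluate root: (+ 10 4) = 14
Result: 14


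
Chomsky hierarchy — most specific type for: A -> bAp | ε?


Single nonterminal LHS, but b^n p^n is not regular
Classification: Type 2 (Context-Free)


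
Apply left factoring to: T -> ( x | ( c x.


Common prefix: '('
Factored: T -> ( T', T' -> x | c x


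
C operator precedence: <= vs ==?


'<=' is relational (level 7); '==' is equality (level 6)
Higher level binds tighter
'<=' has higher precedence than '=='


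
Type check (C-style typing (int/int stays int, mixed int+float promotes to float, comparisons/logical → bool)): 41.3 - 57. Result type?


Operand types: float - int
Rule: mixed int/float promotes to float; int/int stays int
Result type: float


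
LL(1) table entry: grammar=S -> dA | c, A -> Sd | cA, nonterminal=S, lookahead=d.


For [S, d]: 'd' ∈ FIRST(dA)
Entry: S -> dA


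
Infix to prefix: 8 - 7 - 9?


left-to-right (same/higher precedence on left): tree is (- (- 8 7) 9)
Prefix: - - 8 7 9


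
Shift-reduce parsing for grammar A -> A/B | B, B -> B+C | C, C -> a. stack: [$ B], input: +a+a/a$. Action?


shift '+' to continue B -> B+C
Action: shift


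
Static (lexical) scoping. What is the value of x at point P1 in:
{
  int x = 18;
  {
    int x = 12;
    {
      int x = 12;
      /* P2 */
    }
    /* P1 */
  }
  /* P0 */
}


x declared in the same block as P1
x = 12


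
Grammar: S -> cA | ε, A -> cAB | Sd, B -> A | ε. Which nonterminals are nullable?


A nonterminal is nullable iff some alternative derives ε (directly, or every symbol in it is nullable)
Nullable: {B, S}


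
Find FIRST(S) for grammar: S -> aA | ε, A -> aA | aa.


Per alternative of S: FIRST(aA) = {a}; FIRST(ε) = {ε}
FIRST(S) = {a, ε}


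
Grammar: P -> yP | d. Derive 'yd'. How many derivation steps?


Derivation: P => yP => yd
Steps: 2


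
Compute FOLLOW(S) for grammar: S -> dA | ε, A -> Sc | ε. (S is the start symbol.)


$ ∈ FOLLOW(S). For each A -> αBβ: add FIRST(β)\{ε} to FOLLOW(B); if β nullable, add FOLLOW(A).
FOLLOW(S) = {$, c}


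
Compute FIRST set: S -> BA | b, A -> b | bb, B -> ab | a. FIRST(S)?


Per alternative of S: FIRST(BA) = {a}; FIRST(b) = {b}
FIRST(S) = {a, b}


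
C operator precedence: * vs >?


'*' is multiplicative (level 10); '>' is relational (level 7)
Higher level binds tighter
'*' has higher precedence than '>'


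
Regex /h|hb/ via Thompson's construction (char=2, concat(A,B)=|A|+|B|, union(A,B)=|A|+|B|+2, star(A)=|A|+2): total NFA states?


Syntax tree has 3 char leaf(s), 1 union(s), 0 star(s)
chars contribute 3×2 = 6; each union adds +2; each star adds +2
Total: 6 + 2 + 0 = 8 states


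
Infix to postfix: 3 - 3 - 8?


Left to right (same or higher precedence on left)
Postfix: 3 3 - 8 -


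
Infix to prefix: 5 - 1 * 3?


'*' binds tighter: tree is (- 5 (* 1 3))
Prefix: - 5 * 1 3


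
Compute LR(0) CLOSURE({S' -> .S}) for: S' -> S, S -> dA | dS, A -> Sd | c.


Start: S' -> .S
For each item with dot before a nonterminal B, add B -> .γ for every B-production
Closure: [S' -> .S, S -> .dA, S -> .dS]


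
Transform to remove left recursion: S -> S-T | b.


Left-recursive alternatives: S-T; non-recursive: b
Introduce S': S -> bS', S' -> -TS' | ε


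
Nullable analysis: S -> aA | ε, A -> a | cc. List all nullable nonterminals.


A nonterminal is nullable iff some alternative derives ε (directly, or every symbol in it is nullable)
Nullable: {S}


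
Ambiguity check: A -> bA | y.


right-linear, alternatives start with distinct terminals 'b' vs 'y': unique leftmost derivation
Unambiguous


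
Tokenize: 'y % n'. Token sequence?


Scan left to right, longest-match per lexeme
Tokens: ID(y), OP(%), ID(n)


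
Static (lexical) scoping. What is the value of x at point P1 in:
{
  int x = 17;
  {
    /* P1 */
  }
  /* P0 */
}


P1's block does not declare x; resolves to the enclosing declaration at depth 0
x = 17


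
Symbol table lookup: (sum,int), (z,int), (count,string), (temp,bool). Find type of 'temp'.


Lookup 'temp' → type bool


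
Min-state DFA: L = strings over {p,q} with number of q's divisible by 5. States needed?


Track (count of q) mod 5: states 0..4, accept at 0
Minimal DFA: 5 states


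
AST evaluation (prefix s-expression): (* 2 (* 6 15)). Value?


Evaluate inner: (* 6 15) = 90
Evaluate root: (* 2 90) = 180
Result: 180


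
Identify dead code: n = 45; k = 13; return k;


n is assigned but never read
Dead: 'n = 45'


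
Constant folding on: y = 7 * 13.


7 * 13 = 91 at compile time
Optimized: y = 91


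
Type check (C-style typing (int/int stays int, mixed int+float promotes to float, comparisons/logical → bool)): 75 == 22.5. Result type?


Operand types: int == float
Rule: comparison yields bool
Result type: bool


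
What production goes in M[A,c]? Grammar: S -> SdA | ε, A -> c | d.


For [A, c]: 'c' ∈ FIRST(c)
Entry: A -> c


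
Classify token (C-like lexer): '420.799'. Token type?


Pattern: digits with a decimal point
Type: FLOAT_LITERAL


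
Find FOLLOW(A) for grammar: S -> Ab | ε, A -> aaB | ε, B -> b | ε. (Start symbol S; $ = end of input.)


$ ∈ FOLLOW(S). For each A -> αBβ: add FIRST(β)\{ε} to FOLLOW(B); if β nullable, add FOLLOW(A).
FOLLOW(A) = {b}


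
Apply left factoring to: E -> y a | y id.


Common prefix: 'y'
Factored: E -> y E', E' -> a | id


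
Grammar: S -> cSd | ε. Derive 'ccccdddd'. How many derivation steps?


Derivation: S => cSd => ccSdd => cccSddd => ccccSdddd => ccccdddd
Steps: 5


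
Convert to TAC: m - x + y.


Break into single-operator statements:
t1 = m - x
t2 = t1 + y


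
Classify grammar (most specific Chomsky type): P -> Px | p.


Left-linear: every RHS is a terminal or one nonterminal followed by a terminal
Classification: Type 3 (Regular)


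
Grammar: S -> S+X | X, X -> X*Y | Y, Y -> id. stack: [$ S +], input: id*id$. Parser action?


no handle ('S+' is not any RHS); shift 'id'
Action: shift


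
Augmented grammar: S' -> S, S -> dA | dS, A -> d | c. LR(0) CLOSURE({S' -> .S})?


Start: S' -> .S
For each item with dot before a nonterminal B, add B -> .γ for every B-production
Closure: [S' -> .S, S -> .dA, S -> .dS]


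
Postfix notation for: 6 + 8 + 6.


Left to right (same or higher precedence on left)
Postfix: 6 8 + 6 +


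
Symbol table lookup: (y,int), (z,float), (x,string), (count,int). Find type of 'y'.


Lookup 'y' → type int


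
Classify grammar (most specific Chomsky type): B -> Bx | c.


Left-linear: every RHS is a terminal or one nonterminal followed by a terminal
Classification: Type 3 (Regular)


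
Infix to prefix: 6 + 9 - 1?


left-to-right (same/higher precedence on left): tree is (- (+ 6 9) 1)
Prefix: - + 6 9 1


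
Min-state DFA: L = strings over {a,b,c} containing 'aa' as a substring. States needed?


KMP-style automaton: 2 progress states + 1 absorbing accept = 3
Minimal DFA: 3 states


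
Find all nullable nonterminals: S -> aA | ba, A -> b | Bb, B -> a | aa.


A nonterminal is nullable iff some alternative derives ε (directly, or every symbol in it is nullable)
Nullable: {}


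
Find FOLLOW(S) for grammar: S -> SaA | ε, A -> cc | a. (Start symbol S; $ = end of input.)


$ ∈ FOLLOW(S). For each A -> αBβ: add FIRST(β)\{ε} to FOLLOW(B); if β nullable, add FOLLOW(A).
FOLLOW(S) = {$, a}


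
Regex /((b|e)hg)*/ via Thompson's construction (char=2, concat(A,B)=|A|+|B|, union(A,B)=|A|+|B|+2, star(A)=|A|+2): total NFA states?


Syntax tree has 4 char leaf(s), 1 union(s), 1 star(s)
chars contribute 4×2 = 8; each union adds +2; each star adds +2
Total: 8 + 2 + 2 = 12 states


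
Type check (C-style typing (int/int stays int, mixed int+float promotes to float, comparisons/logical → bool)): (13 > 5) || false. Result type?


Operand types: bool || bool
Rule: logical operators take bool operands and yield bool
Result type: bool


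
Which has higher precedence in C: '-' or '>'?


'-' is additive (level 9); '>' is relational (level 7)
Higher level binds tighter
'-' has higher precedence than '>'


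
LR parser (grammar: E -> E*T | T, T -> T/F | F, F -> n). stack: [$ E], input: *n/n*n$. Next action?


shift '*' to continue E -> E*T
Action: shift


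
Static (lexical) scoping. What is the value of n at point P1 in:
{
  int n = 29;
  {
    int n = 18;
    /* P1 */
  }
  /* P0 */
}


n declared in the same block as P1
n = 18


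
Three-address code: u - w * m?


Break into single-operator statements:
t1 = w * m
t2 = u - t1


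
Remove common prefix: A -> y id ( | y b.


Common prefix: 'y'
Factored: A -> y A', A' -> id ( | b


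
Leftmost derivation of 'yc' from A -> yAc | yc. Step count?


Derivation: A => yc
Steps: 1


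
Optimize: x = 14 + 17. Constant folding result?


14 + 17 = 31 at compile time
Optimized: x = 31


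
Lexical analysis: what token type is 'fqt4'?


Pattern: letter/underscore followed by alphanumerics, not a keyword
Type: IDENTIFIER


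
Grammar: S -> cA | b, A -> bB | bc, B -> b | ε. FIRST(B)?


Per alternative of B: FIRST(b) = {b}; FIRST(ε) = {ε}
FIRST(B) = {b, ε}


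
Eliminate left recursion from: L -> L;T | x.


Left-recursive alternatives: L;T; non-recursive: x
Introduce L': L -> xL', L' -> ;TL' | ε


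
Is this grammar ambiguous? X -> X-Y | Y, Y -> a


precedence layered via separate nonterminal Y: deterministic
Unambiguous


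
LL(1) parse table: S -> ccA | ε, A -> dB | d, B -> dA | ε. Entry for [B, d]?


For [B, d]: 'd' ∈ FIRST(dA)
Entry: B -> dA


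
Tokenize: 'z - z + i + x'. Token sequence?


Scan left to right, longest-match per lexeme
Tokens: ID(z), OP(-), ID(z), OP(+), ID(i), OP(+), ID(x)


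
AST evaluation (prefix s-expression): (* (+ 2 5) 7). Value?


Evaluate inner: (+ 2 5) = 7
Evaluate root: (* 7 7) = 49
Result: 49


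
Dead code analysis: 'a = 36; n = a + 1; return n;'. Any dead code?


a is read by n's definition; n is returned
No dead code


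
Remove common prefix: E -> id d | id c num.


Common prefix: 'id'
Factored: E -> id E', E' -> d | c num


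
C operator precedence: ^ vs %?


'%' is multiplicative (level 10); '^' is bitwise XOR (level 4)
Higher level binds tighter
'%' has higher precedence than '^'


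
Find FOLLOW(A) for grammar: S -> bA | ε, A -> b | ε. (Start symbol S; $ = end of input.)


$ ∈ FOLLOW(S). For each A -> αBβ: add FIRST(β)\{ε} to FOLLOW(B); if β nullable, add FOLLOW(A).
FOLLOW(A) = {$}


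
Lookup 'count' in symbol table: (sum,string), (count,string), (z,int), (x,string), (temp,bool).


Lookup 'count' → type string


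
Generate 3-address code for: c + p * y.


Break into single-operator statements:
t1 = p * y
t2 = c + t1


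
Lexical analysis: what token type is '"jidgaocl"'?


Pattern: double-quoted sequence
Type: STRING_LITERAL


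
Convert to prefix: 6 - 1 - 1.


left-to-right (same/higher precedence on left): tree is (- (- 6 1) 1)
Prefix: - - 6 1 1


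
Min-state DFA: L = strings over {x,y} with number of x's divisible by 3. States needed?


Track (count of x) mod 3: states 0..2, accept at 0
Minimal DFA: 3 states


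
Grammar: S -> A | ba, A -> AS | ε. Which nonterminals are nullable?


A nonterminal is nullable iff some alternative derives ε (directly, or every symbol in it is nullable)
Nullable: {A, S}


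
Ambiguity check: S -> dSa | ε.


balanced d^n…a^n: each string has a unique parse
Unambiguous


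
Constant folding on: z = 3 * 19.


3 * 19 = 57 at compile time
Optimized: z = 57


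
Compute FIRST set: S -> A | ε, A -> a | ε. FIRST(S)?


Per alternative of S: FIRST(A) = {a, ε}; FIRST(ε) = {ε}
FIRST(S) = {a, ε}


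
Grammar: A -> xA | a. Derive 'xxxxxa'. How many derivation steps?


Derivation: A => xA => xxA => xxxA => xxxxA => xxxxxA => xxxxxa
Steps: 6


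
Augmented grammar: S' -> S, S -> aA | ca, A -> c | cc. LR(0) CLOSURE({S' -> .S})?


Start: S' -> .S
For each item with dot before a nonterminal B, add B -> .γ for every B-production
Closure: [S' -> .S, S -> .aA, S -> .ca]


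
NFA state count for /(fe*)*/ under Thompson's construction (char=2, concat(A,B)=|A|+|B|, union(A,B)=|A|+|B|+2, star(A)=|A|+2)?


Syntax tree has 2 char leaf(s), 0 union(s), 2 star(s)
chars contribute 2×2 = 4; each union adds +2; each star adds +2
Total: 4 + 0 + 4 = 8 states


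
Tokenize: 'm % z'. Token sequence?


Scan left to right, longest-match per lexeme
Tokens: ID(m), OP(%), ID(z)


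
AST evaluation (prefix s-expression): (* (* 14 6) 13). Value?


Evaluate inner: (* 14 6) = 84
Evaluate root: (* 84 13) = 1092
Result: 1092


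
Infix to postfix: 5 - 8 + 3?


Left to right (same or higher precedence on left)
Postfix: 5 8 - 3 +


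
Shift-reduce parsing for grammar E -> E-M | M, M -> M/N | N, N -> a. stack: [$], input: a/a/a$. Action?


no handle on stack; shift 'a'
Action: shift


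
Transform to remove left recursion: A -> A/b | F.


Left-recursive alternatives: A/b; non-recursive: F
Introduce A': A -> FA', A' -> /bA' | ε


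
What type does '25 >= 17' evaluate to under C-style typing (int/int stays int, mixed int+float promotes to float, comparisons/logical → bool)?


Operand types: int >= int
Rule: comparison yields bool
Result type: bool


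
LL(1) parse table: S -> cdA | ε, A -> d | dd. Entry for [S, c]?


For [S, c]: 'c' ∈ FIRST(cdA)
Entry: S -> cdA


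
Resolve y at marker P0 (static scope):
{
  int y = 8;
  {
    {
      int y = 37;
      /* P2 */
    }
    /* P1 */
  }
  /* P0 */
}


y declared in the same block as P0
y = 8


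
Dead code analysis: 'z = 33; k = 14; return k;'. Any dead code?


z is assigned but never read
Dead: 'z = 33'


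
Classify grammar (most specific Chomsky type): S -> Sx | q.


Left-linear: every RHS is a terminal or one nonterminal followed by a terminal
Classification: Type 3 (Regular)


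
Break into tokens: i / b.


Scan left to right, longest-match per lexeme
Tokens: ID(i), OP(/), ID(b)


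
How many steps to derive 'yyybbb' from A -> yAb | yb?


Derivation: A => yAb => yyAbb => yyybbb
Steps: 3


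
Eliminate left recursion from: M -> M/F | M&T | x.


Left-recursive alternatives: M/F, M&T; non-recursive: x
Introduce M': M -> xM', M' -> /FM' | &TM' | ε


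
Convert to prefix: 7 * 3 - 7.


left-to-right (same/higher precedence on left): tree is (- (* 7 3) 7)
Prefix: - * 7 3 7


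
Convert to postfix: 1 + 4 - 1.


Left to right (same or higher precedence on left)
Postfix: 1 4 + 1 -


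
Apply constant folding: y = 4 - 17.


4 - 17 = -13 at compile time
Optimized: y = -13


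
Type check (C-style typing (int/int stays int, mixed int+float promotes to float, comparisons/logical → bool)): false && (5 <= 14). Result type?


Operand types: bool && bool
Rule: logical operators take bool operands and yield bool
Result type: bool


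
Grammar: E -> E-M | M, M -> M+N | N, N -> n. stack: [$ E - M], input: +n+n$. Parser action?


'+' can extend M; shift to build M -> M+N
Action: shift


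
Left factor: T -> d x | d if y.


Common prefix: 'd'
Factored: T -> d T', T' -> x | if y


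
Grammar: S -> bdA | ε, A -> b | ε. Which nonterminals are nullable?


A nonterminal is nullable iff some alternative derives ε (directly, or every symbol in it is nullable)
Nullable: {A, S}


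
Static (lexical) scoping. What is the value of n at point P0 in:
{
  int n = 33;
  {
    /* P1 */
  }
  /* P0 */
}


n declared in the same block as P0
n = 33


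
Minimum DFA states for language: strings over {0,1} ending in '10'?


Track the longest suffix of input matching a prefix of '10': 3 classes (prefixes of length 0..2)
Minimal DFA: 3 states


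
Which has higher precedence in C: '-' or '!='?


'-' is additive (level 9); '!=' is equality (level 6)
Higher level binds tighter
'-' has higher precedence than '!='


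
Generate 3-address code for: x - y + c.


Break into single-operator statements:
t1 = x - y
t2 = t1 + c


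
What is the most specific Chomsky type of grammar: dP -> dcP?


LHS has context (more than one symbol) and |LHS| ≤ |RHS|
Classification: Type 1 (Context-Sensitive)


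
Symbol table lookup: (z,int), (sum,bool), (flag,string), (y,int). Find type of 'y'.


Lookup 'y' → type int


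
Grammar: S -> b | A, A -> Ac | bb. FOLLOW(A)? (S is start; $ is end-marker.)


$ ∈ FOLLOW(S). For each A -> αBβ: add FIRST(β)\{ε} to FOLLOW(B); if β nullable, add FOLLOW(A).
FOLLOW(A) = {$, c}


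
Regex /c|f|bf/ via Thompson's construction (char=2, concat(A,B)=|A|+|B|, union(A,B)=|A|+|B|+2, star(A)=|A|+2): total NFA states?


Syntax tree has 4 char leaf(s), 2 union(s), 0 star(s)
chars contribute 4×2 = 8; each union adds +2; each star adds +2
Total: 8 + 4 + 0 = 12 states


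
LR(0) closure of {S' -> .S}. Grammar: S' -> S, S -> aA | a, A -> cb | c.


Start: S' -> .S
For each item with dot before a nonterminal B, add B -> .γ for every B-production
Closure: [S' -> .S, S -> .aA, S -> .a]


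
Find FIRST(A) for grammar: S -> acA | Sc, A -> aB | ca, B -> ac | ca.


Per alternative of A: FIRST(aB) = {a}; FIRST(ca) = {c}
FIRST(A) = {a, c}


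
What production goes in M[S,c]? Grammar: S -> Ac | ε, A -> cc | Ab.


For [S, c]: 'c' ∈ FIRST(Ac)
Entry: S -> Ac


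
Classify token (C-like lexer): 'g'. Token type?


Pattern: letter/underscore followed by alphanumerics, not a keyword
Type: IDENTIFIER


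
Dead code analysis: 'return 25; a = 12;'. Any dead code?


statement follows a return and is unreachable
Dead: 'a = 12'


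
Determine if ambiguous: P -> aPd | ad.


balanced a^n…d^n: each string has a unique parse
Unambiguous


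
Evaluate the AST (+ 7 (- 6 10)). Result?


Evaluate inner: (- 6 10) = -4
Evaluate root: (+ 7 -4) = 3
Result: 3


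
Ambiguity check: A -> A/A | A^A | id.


'id/id^id' has two parse trees (no precedence encoded between / and ^)
Ambiguous


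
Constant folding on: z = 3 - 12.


3 - 12 = -9 at compile time
Optimized: z = -9


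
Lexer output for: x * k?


Scan left to right, longest-match per lexeme
Tokens: ID(x), OP(*), ID(k)


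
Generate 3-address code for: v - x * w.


Break into single-operator statements:
t1 = x * w
t2 = v - t1


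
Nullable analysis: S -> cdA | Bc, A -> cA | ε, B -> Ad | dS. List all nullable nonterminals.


A nonterminal is nullable iff some alternative derives ε (directly, or every symbol in it is nullable)
Nullable: {A}


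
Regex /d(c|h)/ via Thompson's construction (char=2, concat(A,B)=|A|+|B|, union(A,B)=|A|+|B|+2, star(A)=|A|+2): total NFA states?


Syntax tree has 3 char leaf(s), 1 union(s), 0 star(s)
chars contribute 3×2 = 6; each union adds +2; each star adds +2
Total: 6 + 2 + 0 = 8 states


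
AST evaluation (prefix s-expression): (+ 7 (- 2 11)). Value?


Evaluate inner: (- 2 11) = -9
Evaluate root: (+ 7 -9) = -2
Result: -2


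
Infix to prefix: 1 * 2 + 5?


left-to-right (same/higher precedence on left): tree is (+ (* 1 2) 5)
Prefix: + * 1 2 5


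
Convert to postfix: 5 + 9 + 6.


Left to right (same or higher precedence on left)
Postfix: 5 9 + 6 +


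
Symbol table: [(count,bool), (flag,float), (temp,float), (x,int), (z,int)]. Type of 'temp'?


Lookup 'temp' → type float


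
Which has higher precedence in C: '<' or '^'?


'<' is relational (level 7); '^' is bitwise XOR (level 4)
Higher level binds tighter
'<' has higher precedence than '^'


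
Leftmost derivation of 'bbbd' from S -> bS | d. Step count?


Derivation: S => bS => bbS => bbbS => bbbd
Steps: 4


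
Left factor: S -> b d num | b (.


Common prefix: 'b'
Factored: S -> b S', S' -> d num | (


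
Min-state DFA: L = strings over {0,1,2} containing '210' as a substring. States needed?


KMP-style automaton: 3 progress states + 1 absorbing accept = 4
Minimal DFA: 4 states


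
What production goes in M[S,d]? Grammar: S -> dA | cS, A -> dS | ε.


For [S, d]: 'd' ∈ FIRST(dA)
Entry: S -> dA


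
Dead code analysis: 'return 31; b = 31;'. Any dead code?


statement follows a return and is unreachable
Dead: 'b = 31'


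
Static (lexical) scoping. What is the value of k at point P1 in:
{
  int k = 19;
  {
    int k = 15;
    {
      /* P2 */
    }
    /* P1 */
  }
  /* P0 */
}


k declared in the same block as P1
k = 15


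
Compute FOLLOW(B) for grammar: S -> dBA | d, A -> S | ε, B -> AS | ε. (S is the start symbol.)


$ ∈ FOLLOW(S). For each A -> αBβ: add FIRST(β)\{ε} to FOLLOW(B); if β nullable, add FOLLOW(A).
FOLLOW(B) = {$, d}


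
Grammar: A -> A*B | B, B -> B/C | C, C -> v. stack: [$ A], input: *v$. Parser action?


shift '*' to continue A -> A*B
Action: shift


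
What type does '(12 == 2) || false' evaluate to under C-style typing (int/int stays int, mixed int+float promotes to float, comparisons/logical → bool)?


Operand types: bool || bool
Rule: logical operators take bool operands and yield bool
Result type: bool


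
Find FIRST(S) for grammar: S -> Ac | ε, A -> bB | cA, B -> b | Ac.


Per alternative of S: FIRST(Ac) = {b, c}; FIRST(ε) = {ε}
FIRST(S) = {b, c, ε}


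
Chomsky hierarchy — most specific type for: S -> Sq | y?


Left-linear: every RHS is a terminal or one nonterminal followed by a terminal
Classification: Type 3 (Regular)


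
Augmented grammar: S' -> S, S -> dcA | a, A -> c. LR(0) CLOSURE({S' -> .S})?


Start: S' -> .S
For each item with dot before a nonterminal B, add B -> .γ for every B-production
Closure: [S' -> .S, S -> .dcA, S -> .a]


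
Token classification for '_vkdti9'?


Pattern: letter/underscore followed by alphanumerics, not a keyword
Type: IDENTIFIER


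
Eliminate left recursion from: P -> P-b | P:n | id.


Left-recursive alternatives: P-b, P:n; non-recursive: id
Introduce P': P -> idP', P' -> -bP' | :nP' | ε


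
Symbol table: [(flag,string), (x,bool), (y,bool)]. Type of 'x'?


Lookup 'x' → type bool


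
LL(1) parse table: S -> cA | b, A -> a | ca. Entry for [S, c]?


For [S, c]: 'c' ∈ FIRST(cA)
Entry: S -> cA


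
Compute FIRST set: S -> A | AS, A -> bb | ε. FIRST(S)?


Per alternative of S: FIRST(A) = {b, ε}; FIRST(AS) = {b, ε}
FIRST(S) = {b, ε}


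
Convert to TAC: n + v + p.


Break into single-operator statements:
t1 = n + v
t2 = t1 + p


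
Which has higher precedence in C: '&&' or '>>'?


'>>' is shift (level 8); '&&' is logical AND (level 2)
Higher level binds tighter
'>>' has higher precedence than '&&'


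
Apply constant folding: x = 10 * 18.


10 * 18 = 180 at compile time
Optimized: x = 180


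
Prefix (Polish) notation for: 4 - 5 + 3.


left-to-right (same/higher precedence on left): tree is (+ (- 4 5) 3)
Prefix: + - 4 5 3


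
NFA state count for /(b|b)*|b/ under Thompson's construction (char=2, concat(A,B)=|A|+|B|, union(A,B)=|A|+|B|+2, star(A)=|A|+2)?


Syntax tree has 3 char leaf(s), 2 union(s), 1 star(s)
chars contribute 3×2 = 6; each union adds +2; each star adds +2
Total: 6 + 4 + 2 = 12 states


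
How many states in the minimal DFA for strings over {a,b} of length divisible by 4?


Track length mod 4: states 0..3, accept at 0
Minimal DFA: 4 states


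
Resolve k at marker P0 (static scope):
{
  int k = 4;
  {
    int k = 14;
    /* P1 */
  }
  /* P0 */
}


k declared in the same block as P0
k = 4


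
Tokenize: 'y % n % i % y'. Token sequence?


Scan left to right, longest-match per lexeme
Tokens: ID(y), OP(%), ID(n), OP(%), ID(i), OP(%), ID(y)


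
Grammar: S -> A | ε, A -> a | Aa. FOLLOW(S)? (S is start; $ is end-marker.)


$ ∈ FOLLOW(S). For each A -> αBβ: add FIRST(β)\{ε} to FOLLOW(B); if β nullable, add FOLLOW(A).
FOLLOW(S) = {$}


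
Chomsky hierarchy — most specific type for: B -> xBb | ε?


Single nonterminal LHS, but x^n b^n is not regular
Classification: Type 2 (Context-Free)


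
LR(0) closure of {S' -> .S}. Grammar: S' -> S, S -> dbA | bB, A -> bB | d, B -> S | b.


Start: S' -> .S
For each item with dot before a nonterminal B, add B -> .γ for every B-production
Closure: [S' -> .S, S -> .dbA, S -> .bB]


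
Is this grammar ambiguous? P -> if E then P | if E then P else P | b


dangling else: 'if E then if E then b else b' parses two ways
Ambiguous


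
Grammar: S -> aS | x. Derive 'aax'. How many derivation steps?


Derivation: S => aS => aaS => aax
Steps: 3


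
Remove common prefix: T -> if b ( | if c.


Common prefix: 'if'
Factored: T -> if T', T' -> b ( | c


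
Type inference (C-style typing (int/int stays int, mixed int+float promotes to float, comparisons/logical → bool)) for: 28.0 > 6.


Operand types: float > int
Rule: comparison yields bool
Result type: bool


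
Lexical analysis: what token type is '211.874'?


Pattern: digits with a decimal point
Type: FLOAT_LITERAL


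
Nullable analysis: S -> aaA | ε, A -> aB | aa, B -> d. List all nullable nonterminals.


A nonterminal is nullable iff some alternative derives ε (directly, or every symbol in it is nullable)
Nullable: {S}


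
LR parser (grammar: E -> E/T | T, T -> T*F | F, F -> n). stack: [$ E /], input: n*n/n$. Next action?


no handle ('E/' is not any RHS); shift 'n'
Action: shift


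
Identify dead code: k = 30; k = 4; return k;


first assignment to k is overwritten before any read
Dead: 'k = 30'


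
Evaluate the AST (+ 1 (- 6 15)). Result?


Evaluate inner: (- 6 15) = -9
Evaluate root: (+ 1 -9) = -8
Result: -8


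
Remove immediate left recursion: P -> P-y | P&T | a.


Left-recursive alternatives: P-y, P&T; non-recursive: a
Introduce P': P -> aP', P' -> -yP' | &TP' | ε


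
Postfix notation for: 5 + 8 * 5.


* has higher precedence, evaluate 8*5 first
Postfix: 5 8 5 * +


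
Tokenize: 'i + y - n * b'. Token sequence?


Scan left to right, longest-match per lexeme
Tokens: ID(i), OP(+), ID(y), OP(-), ID(n), OP(*), ID(b)


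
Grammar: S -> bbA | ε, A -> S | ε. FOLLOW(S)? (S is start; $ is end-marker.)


$ ∈ FOLLOW(S). For each A -> αBβ: add FIRST(β)\{ε} to FOLLOW(B); if β nullable, add FOLLOW(A).
FOLLOW(S) = {$}


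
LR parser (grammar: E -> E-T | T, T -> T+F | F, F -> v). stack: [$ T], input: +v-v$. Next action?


shift '+' to continue T -> T+F
Action: shift


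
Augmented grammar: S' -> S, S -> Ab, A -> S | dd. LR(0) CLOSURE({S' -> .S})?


Start: S' -> .S
For each item with dot before a nonterminal B, add B -> .γ for every B-production
Closure: [S' -> .S, S -> .Ab, A -> .S, A -> .dd]


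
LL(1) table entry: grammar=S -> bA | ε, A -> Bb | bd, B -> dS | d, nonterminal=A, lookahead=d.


For [A, d]: 'd' ∈ FIRST(Bb)
Entry: A -> Bb


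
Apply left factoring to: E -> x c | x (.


Common prefix: 'x'
Factored: E -> x E', E' -> c | (


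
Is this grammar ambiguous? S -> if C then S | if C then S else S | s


dangling else: 'if C then if C then s else s' parses two ways
Ambiguous


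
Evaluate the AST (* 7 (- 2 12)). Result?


Evaluate inner: (- 2 12) = -10
Evaluate root: (* 7 -10) = -70
Result: -70


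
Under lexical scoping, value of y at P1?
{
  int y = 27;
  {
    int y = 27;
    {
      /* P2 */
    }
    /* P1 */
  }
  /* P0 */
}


y declared in the same block as P1
y = 27


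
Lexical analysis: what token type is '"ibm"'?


Pattern: double-quoted sequence
Type: STRING_LITERAL


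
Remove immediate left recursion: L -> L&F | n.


Left-recursive alternatives: L&F; non-recursive: n
Introduce L': L -> nL', L' -> &FL' | ε


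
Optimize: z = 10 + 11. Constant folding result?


10 + 11 = 21 at compile time
Optimized: z = 21


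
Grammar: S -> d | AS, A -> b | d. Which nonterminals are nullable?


A nonterminal is nullable iff some alternative derives ε (directly, or every symbol in it is nullable)
Nullable: {}


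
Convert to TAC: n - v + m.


Break into single-operator statements:
t1 = n - v
t2 = t1 + m


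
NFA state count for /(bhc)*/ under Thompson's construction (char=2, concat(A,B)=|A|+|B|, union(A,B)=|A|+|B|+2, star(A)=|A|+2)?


Syntax tree has 3 char leaf(s), 0 union(s), 1 star(s)
chars contribute 3×2 = 6; each union adds +2; each star adds +2
Total: 6 + 0 + 2 = 8 states


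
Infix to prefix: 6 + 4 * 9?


'*' binds tighter: tree is (+ 6 (* 4 9))
Prefix: + 6 * 4 9


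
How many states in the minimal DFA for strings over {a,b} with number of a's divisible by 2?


Track (count of a) mod 2: states 0..1, accept at 0
Minimal DFA: 2 states


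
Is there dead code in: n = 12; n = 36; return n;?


first assignment to n is overwritten before any read
Dead: 'n = 12'


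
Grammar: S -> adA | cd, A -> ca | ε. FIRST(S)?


Per alternative of S: FIRST(adA) = {a}; FIRST(cd) = {c}
FIRST(S) = {a, c}


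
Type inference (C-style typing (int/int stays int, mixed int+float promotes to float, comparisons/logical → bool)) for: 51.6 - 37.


Operand types: float - int
Rule: mixed int/float promotes to float; int/int stays int
Result type: float


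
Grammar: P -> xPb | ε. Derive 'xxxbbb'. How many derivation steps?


Derivation: P => xPb => xxPbb => xxxPbbb => xxxbbb
Steps: 4


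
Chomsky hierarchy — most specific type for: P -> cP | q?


Right-linear: every RHS is a terminal or a terminal followed by one nonterminal
Classification: Type 3 (Regular)


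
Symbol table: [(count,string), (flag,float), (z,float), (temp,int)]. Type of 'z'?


Lookup 'z' → type float


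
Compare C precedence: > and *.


'*' is multiplicative (level 10); '>' is relational (level 7)
Higher level binds tighter
'*' has higher precedence than '>'


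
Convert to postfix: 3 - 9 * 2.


* has higher precedence, evaluate 9*2 first
Postfix: 3 9 2 * -


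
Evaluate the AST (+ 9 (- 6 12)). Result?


Evaluate inner: (- 6 12) = -6
Evaluate root: (+ 9 -6) = 3
Result: 3


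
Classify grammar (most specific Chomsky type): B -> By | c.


Left-linear: every RHS is a terminal or one nonterminal followed by a terminal
Classification: Type 3 (Regular)


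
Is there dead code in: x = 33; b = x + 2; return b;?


x is read by b's definition; b is returned
No dead code


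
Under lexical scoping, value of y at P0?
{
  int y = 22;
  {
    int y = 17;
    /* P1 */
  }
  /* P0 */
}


y declared in the same block as P0
y = 22


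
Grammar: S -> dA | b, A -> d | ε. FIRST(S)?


Per alternative of S: FIRST(dA) = {d}; FIRST(b) = {b}
FIRST(S) = {b, d}


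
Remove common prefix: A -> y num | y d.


Common prefix: 'y'
Factored: A -> y A', A' -> num | d


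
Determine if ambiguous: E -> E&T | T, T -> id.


precedence layered via separate nonterminal T: deterministic
Unambiguous


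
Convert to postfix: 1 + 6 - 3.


Left to right (same or higher precedence on left)
Postfix: 1 6 + 3 -


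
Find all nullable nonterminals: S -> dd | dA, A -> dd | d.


A nonterminal is nullable iff some alternative derives ε (directly, or every symbol in it is nullable)
Nullable: {}


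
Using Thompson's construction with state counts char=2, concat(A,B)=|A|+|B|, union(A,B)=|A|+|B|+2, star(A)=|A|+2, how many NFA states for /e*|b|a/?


Syntax tree has 3 char leaf(s), 2 union(s), 1 star(s)
chars contribute 3×2 = 6; each union adds +2; each star adds +2
Total: 6 + 4 + 2 = 12 states
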